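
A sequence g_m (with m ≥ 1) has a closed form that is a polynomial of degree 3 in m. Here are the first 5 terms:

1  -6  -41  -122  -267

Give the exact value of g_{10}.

-2582

1st diffs: -7, -35, -81, -145.
2nd diffs: -28, -46, -64.
3rd diffs: -18, -18 (constant).
Newton forward-difference form: g_m = 1 + (-7)·C(m-1,1) + (-28)·C(m-1,2) + (-18)·C(m-1,3).
At m = 10: m-1 = 9, so g_{10} = 1 - 63 - 1008 - 1512 = -2582.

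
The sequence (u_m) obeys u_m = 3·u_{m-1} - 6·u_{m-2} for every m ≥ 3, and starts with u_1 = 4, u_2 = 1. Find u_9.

Compute successive terms:
u_3 = -21, u_4 = -69, u_5 = -81, u_6 = 171, u_7 = 999, u_8 = 1971, u_9 = -81.

-81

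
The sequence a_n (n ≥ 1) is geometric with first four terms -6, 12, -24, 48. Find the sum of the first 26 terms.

134217726

Common ratio r = -2.
a_n = (-6)·(-2)^(n-1).
S = (-6)·((-2)^26 - 1)/(-2 - 1) = (-6)·(67108864 - 1)/(-3) = 134217726.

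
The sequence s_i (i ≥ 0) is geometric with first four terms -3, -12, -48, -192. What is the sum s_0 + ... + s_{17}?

-68719476735

Common ratio r = 4.
s_i = (-3)·4^(i-0).
S = (-3)·(4^18 - 1)/(4 - 1) = (-3)·(68719476736 - 1)/(3) = -68719476735.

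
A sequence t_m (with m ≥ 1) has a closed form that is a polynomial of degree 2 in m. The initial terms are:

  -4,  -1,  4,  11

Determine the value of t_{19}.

1st diffs: 3, 5, 7.
2nd diffs: 2, 2 (constant).
Newton forward-difference form: t_m = -4 + 3·C(m-1,1) + 2·C(m-1,2).
At m = 19: m-1 = 18, so t_{19} = -4 + 54 + 306 = 356.

356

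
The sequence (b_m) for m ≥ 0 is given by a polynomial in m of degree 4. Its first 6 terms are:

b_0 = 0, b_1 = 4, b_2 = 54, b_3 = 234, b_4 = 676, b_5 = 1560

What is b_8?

9384

1st diffs: 4, 50, 180, 442, 884.
2nd diffs: 46, 130, 262, 442.
3rd diffs: 84, 132, 180.
4th diffs: 48, 48 (constant).
Newton forward-difference form: b_m = 4·C(m,1) + 46·C(m,2) + 84·C(m,3) + 48·C(m,4).
At m = 8: m = 8, so b_8 = 32 + 1288 + 4704 + 3360 = 9384.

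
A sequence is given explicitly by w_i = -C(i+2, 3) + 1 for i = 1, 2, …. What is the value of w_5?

C(7, 3) = 35, so w_5 = -34.

-34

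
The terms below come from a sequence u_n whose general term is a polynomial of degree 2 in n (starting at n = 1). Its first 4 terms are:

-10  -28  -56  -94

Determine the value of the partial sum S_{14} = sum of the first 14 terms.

1st diffs: -18, -28, -38.
2nd diffs: -10, -10 (constant).
Newton forward-difference form: u_n = -10 + (-18)·C(n-1,1) + (-10)·C(n-1,2).
Continuing: …, -142, -200, -268, -346, …, u_{14} = -1024.
Summing n = 1..14 (14 terms) gives -5418.

-5418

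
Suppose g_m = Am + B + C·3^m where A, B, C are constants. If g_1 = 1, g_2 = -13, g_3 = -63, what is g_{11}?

Plug in m = 1, 2, 3: A + B + 3C = 1; 2A + B + 9C = -13; 3A + B + 27C = -63.
Subtracting the first from the second: A + 6C = -14.
Subtracting the second from the third: A + 18C = -50.
Solving: C = -3, A = 4, then B = 6.
So g_m = 4·m + 6 + (-3)·3^m; at m=11 this is -531391.

-531391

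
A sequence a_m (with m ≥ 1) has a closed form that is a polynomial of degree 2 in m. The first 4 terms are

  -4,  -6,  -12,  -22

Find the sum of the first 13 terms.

1st diffs: -2, -6, -10.
2nd diffs: -4, -4 (constant).
Newton forward-difference form: a_m = -4 + (-2)·C(m-1,1) + (-4)·C(m-1,2).
Continuing: …, -36, -54, -76, -102, …, a_{13} = -292.
Summing m = 1..13 (13 terms) gives -1352.

-1352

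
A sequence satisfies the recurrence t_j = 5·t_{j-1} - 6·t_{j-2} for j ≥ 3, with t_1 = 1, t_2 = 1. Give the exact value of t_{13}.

-523249

t_3 = -1;  t_4 = -11;  t_5 = -49;  …;  t_{10} = -18659;  t_{11} = -57001;  t_{12} = -173051;  t_{13} = -523249.
(Characteristic roots are 3 and 2.)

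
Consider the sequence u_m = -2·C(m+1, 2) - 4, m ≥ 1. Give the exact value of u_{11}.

-136

C(12, 2) = 66, so u_{11} = -136.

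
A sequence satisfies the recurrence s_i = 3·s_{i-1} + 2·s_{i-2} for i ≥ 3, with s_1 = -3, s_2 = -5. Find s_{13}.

-6753477

Compute successive terms:
s_3 = -21  s_4 = -73  s_5 = -261  …  s_{10} = -149489  s_{11} = -532413  s_{12} = -1896217  s_{13} = -6753477.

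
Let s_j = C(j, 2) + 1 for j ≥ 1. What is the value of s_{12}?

C(12, 2) = 66, so s_{12} = 67.

67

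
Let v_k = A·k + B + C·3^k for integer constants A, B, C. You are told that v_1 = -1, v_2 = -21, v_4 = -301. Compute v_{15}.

At k = 1, 2, 4: A + B + 3C = -1; 2A + B + 9C = -21; 4A + B + 81C = -301.
Subtracting the first from the second: A + 6C = -20.
Subtracting the second from the third: 2A + 72C = -280.
Solving: C = -4, A = 4, then B = 7.
Hence v_{15} = 4·15 + 7 + (-4)·14348907 = -57395561.

-57395561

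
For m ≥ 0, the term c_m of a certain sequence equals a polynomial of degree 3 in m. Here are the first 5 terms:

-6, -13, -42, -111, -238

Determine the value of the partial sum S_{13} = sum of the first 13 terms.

1st diffs: -7, -29, -69, -127.
2nd diffs: -22, -40, -58.
3rd diffs: -18, -18 (constant).
Newton forward-difference form: c_m = -6 + (-7)·C(m,1) + (-22)·C(m,2) + (-18)·C(m,3).
Continuing: …, -441, -738, -1147, -1686, …, c_{12} = -5502.
Summing m = 0..12 (13 terms) gives -19786.

-19786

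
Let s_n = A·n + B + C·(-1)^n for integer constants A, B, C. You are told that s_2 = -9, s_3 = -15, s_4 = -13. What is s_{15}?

-39

Plug in n = 2, 3, 4: 2A + B + C = -9; 3A + B - C = -15; 4A + B + C = -13.
Subtracting the first from the second: A - 2C = -6.
Subtracting the second from the third: A + 2C = 2.
Solving: C = 2, A = -2, then B = -7.
So s_n = -2·n + (-7) + 2·(-1)^n; at n=15 this is -39.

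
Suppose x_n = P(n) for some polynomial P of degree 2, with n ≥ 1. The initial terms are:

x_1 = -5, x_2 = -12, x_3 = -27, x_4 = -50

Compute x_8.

-222

1st diffs: -7, -15, -23.
2nd diffs: -8, -8 (constant).
Newton forward-difference form: x_n = -5 + (-7)·C(n-1,1) + (-8)·C(n-1,2).
At n = 8: n-1 = 7, so x_8 = -5 - 49 - 168 = -222.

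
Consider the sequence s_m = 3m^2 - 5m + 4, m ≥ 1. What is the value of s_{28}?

s_{28} = 3·28^2 - 5·28 + 4 = 2216.

2216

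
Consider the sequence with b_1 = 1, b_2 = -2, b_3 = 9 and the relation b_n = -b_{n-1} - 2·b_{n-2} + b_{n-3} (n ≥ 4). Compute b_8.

-77

b_4 = -4; b_5 = -16; b_6 = 33; b_7 = -5; b_8 = -77.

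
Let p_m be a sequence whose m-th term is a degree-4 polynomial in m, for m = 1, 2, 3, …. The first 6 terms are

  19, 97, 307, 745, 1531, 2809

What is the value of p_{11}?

23299

1st diffs: 78, 210, 438, 786, 1278.
2nd diffs: 132, 228, 348, 492.
3rd diffs: 96, 120, 144.
4th diffs: 24, 24 (constant).
Newton forward-difference form: p_m = 19 + 78·C(m-1,1) + 132·C(m-1,2) + 96·C(m-1,3) + 24·C(m-1,4).
At m = 11: m-1 = 10, so p_{11} = 19 + 780 + 5940 + 11520 + 5040 = 23299.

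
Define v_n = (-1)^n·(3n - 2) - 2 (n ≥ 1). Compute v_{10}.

(-1)^10 = 1; 3n - 2 at n=10 is 28; so v_{10} = 26.

26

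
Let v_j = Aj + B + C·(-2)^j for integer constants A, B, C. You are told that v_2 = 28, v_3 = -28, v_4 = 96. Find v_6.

344

At j = 2, 3, 4: 2A + B + 4C = 28; 3A + B - 8C = -28; 4A + B + 16C = 96.
Subtracting the first from the second: A - 12C = -56.
Subtracting the second from the third: A + 24C = 124.
Solving: C = 5, A = 4, then B = 0.
Hence v_6 = 4·6 + 0 + 5·64 = 344.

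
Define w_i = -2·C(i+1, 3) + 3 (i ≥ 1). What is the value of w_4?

-17

C(5, 3) = 10, so w_4 = -17.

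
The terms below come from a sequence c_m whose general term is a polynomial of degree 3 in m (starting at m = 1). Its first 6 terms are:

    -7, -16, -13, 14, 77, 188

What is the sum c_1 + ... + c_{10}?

3485

1st diffs: -9, 3, 27, 63, 111.
2nd diffs: 12, 24, 36, 48.
3rd diffs: 12, 12, 12 (constant).
So c_m = 2m^3 - 6m^2 - 5m + 2.
Continuing: 359, 602, 929, 1352.
Summing m = 1..10 (10 terms) gives 3485.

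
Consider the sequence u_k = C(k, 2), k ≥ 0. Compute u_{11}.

55

C(11, 2) = 55, so u_{11} = 55.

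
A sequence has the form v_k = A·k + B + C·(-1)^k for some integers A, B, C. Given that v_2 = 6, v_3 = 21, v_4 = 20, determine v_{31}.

217

The three given values yield: 2A + B + C = 6; 3A + B - C = 21; 4A + B + C = 20.
Subtracting the first from the second: A - 2C = 15.
Subtracting the second from the third: A + 2C = -1.
Solving: C = -4, A = 7, then B = -4.
So v_k = 7·k + (-4) + (-4)·(-1)^k; at k=31 this is 217.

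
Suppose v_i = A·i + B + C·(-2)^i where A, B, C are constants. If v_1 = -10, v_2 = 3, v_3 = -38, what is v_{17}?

Write the equations: A + B - 2C = -10; 2A + B + 4C = 3; 3A + B - 8C = -38.
Subtracting the first from the second: A + 6C = 13.
Subtracting the second from the third: A - 12C = -41.
Solving: C = 3, A = -5, then B = 1.
Hence v_{17} = -5·17 + 1 + 3·(-131072) = -393300.

-393300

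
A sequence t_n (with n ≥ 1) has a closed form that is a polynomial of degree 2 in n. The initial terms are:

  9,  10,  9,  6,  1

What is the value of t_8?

-26

1st diffs: 1, -1, -3, -5.
2nd diffs: -2, -2, -2 (constant).
Newton forward-difference form: t_n = 9 + 1·C(n-1,1) + (-2)·C(n-1,2).
At n = 8: n-1 = 7, so t_8 = 9 + 7 - 42 = -26.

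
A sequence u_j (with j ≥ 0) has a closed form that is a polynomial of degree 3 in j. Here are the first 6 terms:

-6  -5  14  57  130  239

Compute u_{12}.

2514

1st diffs: 1, 19, 43, 73, 109.
2nd diffs: 18, 24, 30, 36.
3rd diffs: 6, 6, 6 (constant).
So u_j = j^3 + 6j^2 - 6j - 6.
Evaluating at j = 12 gives u_{12} = 2514.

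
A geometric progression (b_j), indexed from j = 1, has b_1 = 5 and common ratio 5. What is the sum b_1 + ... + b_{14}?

7629394530

b_j = 5·5^(j-1).
S = 5·(5^14 - 1)/(5 - 1) = 5·(6103515625 - 1)/(4) = 7629394530.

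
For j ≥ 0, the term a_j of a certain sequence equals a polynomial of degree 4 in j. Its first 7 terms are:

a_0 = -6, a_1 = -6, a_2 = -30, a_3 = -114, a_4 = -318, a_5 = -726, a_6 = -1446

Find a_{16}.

-66726

1st diffs: 0, -24, -84, -204, -408, -720.
2nd diffs: -24, -60, -120, -204, -312.
3rd diffs: -36, -60, -84, -108.
4th diffs: -24, -24, -24 (constant).
So a_j = -j^4 - 5j^2 + 6j - 6.
Evaluating at j = 16 gives a_{16} = -66726.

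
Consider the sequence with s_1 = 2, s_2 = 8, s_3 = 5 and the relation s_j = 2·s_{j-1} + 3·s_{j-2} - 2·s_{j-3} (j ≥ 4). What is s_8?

Iterate the recurrence:
s_4 = 30, s_5 = 59, s_6 = 198, s_7 = 513, s_8 = 1502.

1502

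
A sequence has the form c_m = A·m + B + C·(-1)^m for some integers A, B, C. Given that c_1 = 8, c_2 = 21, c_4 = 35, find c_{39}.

Plug in m = 1, 2, 4: A + B - C = 8; 2A + B + C = 21; 4A + B + C = 35.
Subtracting the first from the second: A + 2C = 13.
Subtracting the second from the third: 2A = 14.
Solving: C = 3, A = 7, then B = 4.
Hence c_{39} = 7·39 + 4 + 3·(-1) = 274.

274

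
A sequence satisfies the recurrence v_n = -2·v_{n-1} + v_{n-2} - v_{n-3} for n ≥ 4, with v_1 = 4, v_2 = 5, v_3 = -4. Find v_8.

Step forward from the initial values:
v_4 = 9; v_5 = -27; v_6 = 67; v_7 = -170; v_8 = 434.

434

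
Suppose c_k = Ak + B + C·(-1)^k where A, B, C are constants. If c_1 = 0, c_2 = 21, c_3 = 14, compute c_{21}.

140

Plug in k = 1, 2, 3: A + B - C = 0; 2A + B + C = 21; 3A + B - C = 14.
Subtracting the first from the second: A + 2C = 21.
Subtracting the second from the third: A - 2C = -7.
Solving: C = 7, A = 7, then B = 0.
So c_k = 7·k + 0 + 7·(-1)^k; at k=21 this is 140.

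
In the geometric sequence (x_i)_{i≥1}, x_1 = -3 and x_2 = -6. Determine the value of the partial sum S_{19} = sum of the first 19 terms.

-1572861

Common ratio r = 2.
x_i = (-3)·2^(i-1).
S = (-3)·(2^19 - 1)/(2 - 1) = (-3)·(524288 - 1)/(1) = -1572861.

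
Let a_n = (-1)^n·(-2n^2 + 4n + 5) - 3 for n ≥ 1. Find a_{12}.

-238

(-1)^12 = 1; -2n^2 + 4n + 5 at n=12 is -235; so a_{12} = -238.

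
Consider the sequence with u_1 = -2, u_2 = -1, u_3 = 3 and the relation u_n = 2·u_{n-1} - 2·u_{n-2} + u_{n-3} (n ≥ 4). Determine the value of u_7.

-2

u_4 = 6, u_5 = 5, u_6 = 1, u_7 = -2.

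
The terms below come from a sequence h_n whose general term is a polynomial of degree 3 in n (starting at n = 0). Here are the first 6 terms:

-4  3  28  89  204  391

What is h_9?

2219

1st diffs: 7, 25, 61, 115, 187.
2nd diffs: 18, 36, 54, 72.
3rd diffs: 18, 18, 18 (constant).
Newton forward-difference form: h_n = -4 + 7·C(n,1) + 18·C(n,2) + 18·C(n,3).
At n = 9: n = 9, so h_9 = -4 + 63 + 648 + 1512 = 2219.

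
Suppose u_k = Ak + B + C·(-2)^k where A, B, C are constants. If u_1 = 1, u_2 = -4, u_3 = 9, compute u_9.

At k = 1, 2, 3: A + B - 2C = 1; 2A + B + 4C = -4; 3A + B - 8C = 9.
Subtracting the first from the second: A + 6C = -5.
Subtracting the second from the third: A - 12C = 13.
Solving: C = -1, A = 1, then B = -2.
So u_k = 1·k + (-2) + (-1)·(-2)^k; at k=9 this is 519.

519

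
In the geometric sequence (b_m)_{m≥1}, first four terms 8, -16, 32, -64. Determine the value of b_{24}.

-67108864

Common ratio r = -2.
b_m = 8·(-2)^(m-1).
b_{24} = 8·(-2)^23 = -67108864.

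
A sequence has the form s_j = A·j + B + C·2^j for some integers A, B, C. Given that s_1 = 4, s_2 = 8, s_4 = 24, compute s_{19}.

524326

Write the equations: A + B + 2C = 4; 2A + B + 4C = 8; 4A + B + 16C = 24.
Subtracting the first from the second: A + 2C = 4.
Subtracting the second from the third: 2A + 12C = 16.
Solving: C = 1, A = 2, then B = 0.
So s_j = 2·j + 0 + 1·2^j; at j=19 this is 524326.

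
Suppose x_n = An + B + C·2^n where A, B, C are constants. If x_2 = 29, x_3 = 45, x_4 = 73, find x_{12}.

12345

Plug in n = 2, 3, 4: 2A + B + 4C = 29; 3A + B + 8C = 45; 4A + B + 16C = 73.
Subtracting the first from the second: A + 4C = 16.
Subtracting the second from the third: A + 8C = 28.
Solving: C = 3, A = 4, then B = 9.
Therefore x_{12} = 48 + 9 + 3·4096 = 12345.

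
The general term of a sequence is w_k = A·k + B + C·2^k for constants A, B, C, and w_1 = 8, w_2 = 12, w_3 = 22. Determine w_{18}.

The three given values yield: A + B + 2C = 8; 2A + B + 4C = 12; 3A + B + 8C = 22.
Subtracting the first from the second: A + 2C = 4.
Subtracting the second from the third: A + 4C = 10.
Solving: C = 3, A = -2, then B = 4.
So w_k = -2·k + 4 + 3·2^k; at k=18 this is 786400.

786400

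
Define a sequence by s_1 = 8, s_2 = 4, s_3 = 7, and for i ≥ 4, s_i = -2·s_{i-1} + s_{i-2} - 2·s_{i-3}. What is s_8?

Applying the relation repeatedly:
s_4 = -26;  s_5 = 51;  s_6 = -142;  s_7 = 387;  s_8 = -1018.

-1018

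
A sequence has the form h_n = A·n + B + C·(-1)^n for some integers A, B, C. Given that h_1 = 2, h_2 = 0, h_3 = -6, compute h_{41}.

-158

Plug in n = 1, 2, 3: A + B - C = 2; 2A + B + C = 0; 3A + B - C = -6.
Subtracting the first from the second: A + 2C = -2.
Subtracting the second from the third: A - 2C = -6.
Solving: C = 1, A = -4, then B = 7.
Hence h_{41} = -4·41 + 7 + 1·(-1) = -158.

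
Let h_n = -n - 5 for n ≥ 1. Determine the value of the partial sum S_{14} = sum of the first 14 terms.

Over n = 1..14: Σn = 105.
Total = (-1)·105 + (-5)·14 = -175.

-175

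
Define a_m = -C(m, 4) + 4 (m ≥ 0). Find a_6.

C(6, 4) = 15, so a_6 = -11.

-11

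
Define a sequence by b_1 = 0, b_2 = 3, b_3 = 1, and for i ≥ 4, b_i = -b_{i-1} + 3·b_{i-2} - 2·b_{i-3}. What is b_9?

Compute successive terms:
b_4 = 8; b_5 = -11; b_6 = 33; b_7 = -82; b_8 = 203; b_9 = -515.

-515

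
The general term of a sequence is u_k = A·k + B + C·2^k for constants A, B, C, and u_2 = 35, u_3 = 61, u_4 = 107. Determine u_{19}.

2621557

At k = 2, 3, 4: 2A + B + 4C = 35; 3A + B + 8C = 61; 4A + B + 16C = 107.
Subtracting the first from the second: A + 4C = 26.
Subtracting the second from the third: A + 8C = 46.
Solving: C = 5, A = 6, then B = 3.
Hence u_{19} = 6·19 + 3 + 5·524288 = 2621557.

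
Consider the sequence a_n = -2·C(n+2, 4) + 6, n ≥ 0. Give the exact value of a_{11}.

C(13, 4) = 715, so a_{11} = -1424.

-1424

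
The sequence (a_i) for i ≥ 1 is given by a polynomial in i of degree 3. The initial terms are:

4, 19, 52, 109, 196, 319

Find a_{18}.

1st diffs: 15, 33, 57, 87, 123.
2nd diffs: 18, 24, 30, 36.
3rd diffs: 6, 6, 6 (constant).
Newton forward-difference form: a_i = 4 + 15·C(i-1,1) + 18·C(i-1,2) + 6·C(i-1,3).
At i = 18: i-1 = 17, so a_{18} = 4 + 255 + 2448 + 4080 = 6787.

6787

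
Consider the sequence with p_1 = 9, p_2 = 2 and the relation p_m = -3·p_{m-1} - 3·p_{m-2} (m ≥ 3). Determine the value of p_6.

Compute successive terms:
p_3 = -33, p_4 = 93, p_5 = -180, p_6 = 261.

261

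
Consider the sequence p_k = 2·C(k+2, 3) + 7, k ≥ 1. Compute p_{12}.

C(14, 3) = 364, so p_{12} = 735.

735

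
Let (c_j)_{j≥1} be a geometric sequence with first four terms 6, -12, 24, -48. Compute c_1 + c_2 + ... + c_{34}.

Common ratio r = -2.
c_j = 6·(-2)^(j-1).
S = 6·((-2)^34 - 1)/(-2 - 1) = 6·(17179869184 - 1)/(-3) = -34359738366.

-34359738366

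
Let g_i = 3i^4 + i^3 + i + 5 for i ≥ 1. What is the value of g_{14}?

g_{14} = 3·14^4 + 1·14^3 + 1·14 + 5 = 118011.

118011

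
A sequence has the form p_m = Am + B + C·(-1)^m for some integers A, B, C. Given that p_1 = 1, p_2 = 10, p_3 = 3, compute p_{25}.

25

Write the equations: A + B - C = 1; 2A + B + C = 10; 3A + B - C = 3.
Subtracting the first from the second: A + 2C = 9.
Subtracting the second from the third: A - 2C = -7.
Solving: C = 4, A = 1, then B = 4.
So p_m = 1·m + 4 + 4·(-1)^m; at m=25 this is 25.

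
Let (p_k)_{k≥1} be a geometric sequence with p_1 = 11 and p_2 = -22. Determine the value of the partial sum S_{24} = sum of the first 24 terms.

Common ratio r = -2.
p_k = 11·(-2)^(k-1).
S = 11·((-2)^24 - 1)/(-2 - 1) = 11·(16777216 - 1)/(-3) = -61516455.

-61516455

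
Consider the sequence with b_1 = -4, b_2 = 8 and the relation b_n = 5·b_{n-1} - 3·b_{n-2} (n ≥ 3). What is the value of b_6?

4412

b_3 = 52;  b_4 = 236;  b_5 = 1024;  b_6 = 4412.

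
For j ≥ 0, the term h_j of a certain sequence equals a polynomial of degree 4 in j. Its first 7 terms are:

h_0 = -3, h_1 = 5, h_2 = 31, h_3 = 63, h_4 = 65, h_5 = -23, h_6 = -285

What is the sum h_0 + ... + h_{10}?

-11671

1st diffs: 8, 26, 32, 2, -88, -262.
2nd diffs: 18, 6, -30, -90, -174.
3rd diffs: -12, -36, -60, -84.
4th diffs: -24, -24, -24 (constant).
Newton forward-difference form: h_j = -3 + 8·C(j,1) + 18·C(j,2) + (-12)·C(j,3) + (-24)·C(j,4).
Continuing: -829, -1787, -3315, -5593.
Summing j = 0..10 (11 terms) gives -11671.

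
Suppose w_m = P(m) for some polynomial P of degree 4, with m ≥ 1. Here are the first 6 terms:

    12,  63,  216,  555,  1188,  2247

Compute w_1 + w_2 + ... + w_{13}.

1st diffs: 51, 153, 339, 633, 1059.
2nd diffs: 102, 186, 294, 426.
3rd diffs: 84, 108, 132.
4th diffs: 24, 24 (constant).
So w_m = m^4 + 4m^3 + 2m^2 + 2m + 3.
Continuing: …, 3888, 6291, 9660, 14223, …, w_{13} = 37716.
Summing m = 1..13 (13 terms) gives 124254.

124254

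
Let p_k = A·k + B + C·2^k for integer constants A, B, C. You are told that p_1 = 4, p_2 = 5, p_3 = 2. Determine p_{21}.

Write the equations: A + B + 2C = 4; 2A + B + 4C = 5; 3A + B + 8C = 2.
Subtracting the first from the second: A + 2C = 1.
Subtracting the second from the third: A + 4C = -3.
Solving: C = -2, A = 5, then B = 3.
Therefore p_{21} = 105 + 3 + (-2)·2097152 = -4194196.

-4194196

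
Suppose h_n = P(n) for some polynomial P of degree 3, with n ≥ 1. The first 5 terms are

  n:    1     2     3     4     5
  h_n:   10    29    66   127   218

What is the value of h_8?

1st diffs: 19, 37, 61, 91.
2nd diffs: 18, 24, 30.
3rd diffs: 6, 6 (constant).
Newton forward-difference form: h_n = 10 + 19·C(n-1,1) + 18·C(n-1,2) + 6·C(n-1,3).
At n = 8: n-1 = 7, so h_8 = 10 + 133 + 378 + 210 = 731.

731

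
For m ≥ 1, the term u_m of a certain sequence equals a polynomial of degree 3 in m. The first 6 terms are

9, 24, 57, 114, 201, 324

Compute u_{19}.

1st diffs: 15, 33, 57, 87, 123.
2nd diffs: 18, 24, 30, 36.
3rd diffs: 6, 6, 6 (constant).
So u_m = m^3 + 3m^2 - m + 6.
Evaluating at m = 19 gives u_{19} = 7929.

7929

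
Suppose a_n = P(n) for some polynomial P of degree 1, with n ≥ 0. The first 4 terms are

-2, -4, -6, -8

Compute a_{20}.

1st diffs: -2, -2, -2 (constant).
So a_n = -2n - 2.
Evaluating at n = 20 gives a_{20} = -42.

-42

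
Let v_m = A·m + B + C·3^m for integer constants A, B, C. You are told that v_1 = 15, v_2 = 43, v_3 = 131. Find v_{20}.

17433921967

At m = 1, 2, 3: A + B + 3C = 15; 2A + B + 9C = 43; 3A + B + 27C = 131.
Subtracting the first from the second: A + 6C = 28.
Subtracting the second from the third: A + 18C = 88.
Solving: C = 5, A = -2, then B = 2.
So v_m = -2·m + 2 + 5·3^m; at m=20 this is 17433921967.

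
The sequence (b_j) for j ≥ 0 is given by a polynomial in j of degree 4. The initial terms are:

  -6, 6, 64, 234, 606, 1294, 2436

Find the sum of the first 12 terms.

1st diffs: 12, 58, 170, 372, 688, 1142.
2nd diffs: 46, 112, 202, 316, 454.
3rd diffs: 66, 90, 114, 138.
4th diffs: 24, 24, 24 (constant).
Newton forward-difference form: b_j = -6 + 12·C(j,1) + 46·C(j,2) + 66·C(j,3) + 24·C(j,4).
Continuing: …, 4194, 6754, 10326, 15144, …, b_{11} = 21466.
Summing j = 0..11 (12 terms) gives 62518.

62518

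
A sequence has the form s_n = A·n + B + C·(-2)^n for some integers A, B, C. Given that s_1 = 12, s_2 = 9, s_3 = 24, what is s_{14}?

-16335

At n = 1, 2, 3: A + B - 2C = 12; 2A + B + 4C = 9; 3A + B - 8C = 24.
Subtracting the first from the second: A + 6C = -3.
Subtracting the second from the third: A - 12C = 15.
Solving: C = -1, A = 3, then B = 7.
Therefore s_{14} = 42 + 7 + (-1)·16384 = -16335.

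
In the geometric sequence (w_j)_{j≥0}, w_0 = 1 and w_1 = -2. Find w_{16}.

65536

Common ratio r = -2.
w_j = 1·(-2)^(j-0).
w_{16} = 1·(-2)^16 = 65536.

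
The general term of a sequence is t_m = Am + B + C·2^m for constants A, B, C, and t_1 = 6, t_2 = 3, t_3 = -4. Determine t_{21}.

At m = 1, 2, 3: A + B + 2C = 6; 2A + B + 4C = 3; 3A + B + 8C = -4.
Subtracting the first from the second: A + 2C = -3.
Subtracting the second from the third: A + 4C = -7.
Solving: C = -2, A = 1, then B = 9.
Hence t_{21} = 1·21 + 9 + (-2)·2097152 = -4194274.

-4194274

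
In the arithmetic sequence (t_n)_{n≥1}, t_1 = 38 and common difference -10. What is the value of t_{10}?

-52

t_n = 38 + (n - 1)·(-10).
t_{10} = 38 + 9·(-10) = -52.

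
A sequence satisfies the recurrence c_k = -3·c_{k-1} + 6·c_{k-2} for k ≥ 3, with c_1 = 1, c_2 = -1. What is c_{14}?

-88128081

Compute successive terms:
c_3 = 9  c_4 = -33  c_5 = 153  …  c_{11} = 1054377  c_{12} = -4609953  c_{13} = 20156121  c_{14} = -88128081.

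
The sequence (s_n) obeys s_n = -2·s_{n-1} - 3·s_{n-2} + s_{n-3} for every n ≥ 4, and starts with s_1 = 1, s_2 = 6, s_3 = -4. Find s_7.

Applying the relation repeatedly:
s_4 = -9, s_5 = 36, s_6 = -49, s_7 = -19.

-19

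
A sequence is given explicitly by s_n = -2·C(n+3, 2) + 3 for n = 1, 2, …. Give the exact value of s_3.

C(6, 2) = 15, so s_3 = -27.

-27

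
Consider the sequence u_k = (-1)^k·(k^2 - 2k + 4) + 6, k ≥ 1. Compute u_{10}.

(-1)^10 = 1; k^2 - 2k + 4 at k=10 is 84; so u_{10} = 90.

90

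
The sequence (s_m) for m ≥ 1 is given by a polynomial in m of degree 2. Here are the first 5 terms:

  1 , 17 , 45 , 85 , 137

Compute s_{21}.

1st diffs: 16, 28, 40, 52.
2nd diffs: 12, 12, 12 (constant).
Newton forward-difference form: s_m = 1 + 16·C(m-1,1) + 12·C(m-1,2).
At m = 21: m-1 = 20, so s_{21} = 1 + 320 + 2280 = 2601.

2601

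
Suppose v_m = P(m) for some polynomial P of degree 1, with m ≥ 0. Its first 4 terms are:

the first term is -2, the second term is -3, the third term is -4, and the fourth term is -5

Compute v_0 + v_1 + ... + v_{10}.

-77

1st diffs: -1, -1, -1 (constant).
So v_m = -m - 2.
Continuing: …, -6, -7, -8, -9, …, v_{10} = -12.
Summing m = 0..10 (11 terms) gives -77.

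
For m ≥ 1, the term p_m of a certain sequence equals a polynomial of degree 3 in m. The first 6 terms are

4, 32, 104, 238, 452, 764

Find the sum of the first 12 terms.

1st diffs: 28, 72, 134, 214, 312.
2nd diffs: 44, 62, 80, 98.
3rd diffs: 18, 18, 18 (constant).
So p_m = 3m^3 + 4m^2 - 5m + 2.
Continuing: …, 1192, 1754, 2468, 3352, …, p_{12} = 5702.
Summing m = 1..12 (12 terms) gives 20486.

20486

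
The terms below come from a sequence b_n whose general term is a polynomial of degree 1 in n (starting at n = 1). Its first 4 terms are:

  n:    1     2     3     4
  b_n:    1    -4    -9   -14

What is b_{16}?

-74

1st diffs: -5, -5, -5 (constant).
So b_n = -5n + 6.
Evaluating at n = 16 gives b_{16} = -74.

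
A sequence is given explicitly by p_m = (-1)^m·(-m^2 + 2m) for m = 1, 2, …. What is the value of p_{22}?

-440

(-1)^22 = 1; -m^2 + 2m at m=22 is -440; so p_{22} = -440.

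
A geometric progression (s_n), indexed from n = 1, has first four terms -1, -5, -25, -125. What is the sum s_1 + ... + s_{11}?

Common ratio r = 5.
s_n = (-1)·5^(n-1).
S = (-1)·(5^11 - 1)/(5 - 1) = (-1)·(48828125 - 1)/(4) = -12207031.

-12207031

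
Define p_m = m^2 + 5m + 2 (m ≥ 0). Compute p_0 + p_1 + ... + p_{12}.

Over m = 0..12: Σm = 78, Σm² = 650.
Total = (1)·650 + (5)·78 + (2)·13 = 1066.

1066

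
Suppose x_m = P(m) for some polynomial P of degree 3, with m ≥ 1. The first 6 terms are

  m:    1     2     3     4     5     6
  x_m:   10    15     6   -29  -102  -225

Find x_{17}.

1st diffs: 5, -9, -35, -73, -123.
2nd diffs: -14, -26, -38, -50.
3rd diffs: -12, -12, -12 (constant).
Newton forward-difference form: x_m = 10 + 5·C(m-1,1) + (-14)·C(m-1,2) + (-12)·C(m-1,3).
At m = 17: m-1 = 16, so x_{17} = 10 + 80 - 1680 - 6720 = -8310.

-8310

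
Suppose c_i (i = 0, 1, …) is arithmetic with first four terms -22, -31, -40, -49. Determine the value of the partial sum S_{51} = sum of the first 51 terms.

-12597

Common difference d = -9.
c_i = -22 + (i - 0)·(-9).
c_{50} = -472; S = 51·(-22 + (-472))/2 = -12597.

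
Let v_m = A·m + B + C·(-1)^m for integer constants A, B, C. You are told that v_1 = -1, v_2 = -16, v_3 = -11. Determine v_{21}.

-101

Write the equations: A + B - C = -1; 2A + B + C = -16; 3A + B - C = -11.
Subtracting the first from the second: A + 2C = -15.
Subtracting the second from the third: A - 2C = 5.
Solving: C = -5, A = -5, then B = -1.
Therefore v_{21} = -105 + (-1) + (-5)·(-1) = -101.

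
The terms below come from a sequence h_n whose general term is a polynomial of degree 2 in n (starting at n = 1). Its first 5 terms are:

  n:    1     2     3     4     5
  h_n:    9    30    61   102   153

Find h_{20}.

1st diffs: 21, 31, 41, 51.
2nd diffs: 10, 10, 10 (constant).
Newton forward-difference form: h_n = 9 + 21·C(n-1,1) + 10·C(n-1,2).
At n = 20: n-1 = 19, so h_{20} = 9 + 399 + 1710 = 2118.

2118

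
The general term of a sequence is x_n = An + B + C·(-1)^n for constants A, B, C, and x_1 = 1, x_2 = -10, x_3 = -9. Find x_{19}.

-89

Plug in n = 1, 2, 3: A + B - C = 1; 2A + B + C = -10; 3A + B - C = -9.
Subtracting the first from the second: A + 2C = -11.
Subtracting the second from the third: A - 2C = 1.
Solving: C = -3, A = -5, then B = 3.
Therefore x_{19} = -95 + 3 + (-3)·(-1) = -89.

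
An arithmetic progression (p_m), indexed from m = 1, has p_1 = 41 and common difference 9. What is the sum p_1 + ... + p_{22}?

p_m = 41 + (m - 1)·9.
p_{22} = 230; S = 22·(41 + 230)/2 = 2981.

2981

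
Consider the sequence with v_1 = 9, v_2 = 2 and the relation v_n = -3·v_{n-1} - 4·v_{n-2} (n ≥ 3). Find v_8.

-1802

Iterate the recurrence:
v_3 = -42  v_4 = 118  v_5 = -186  v_6 = 86  v_7 = 486  v_8 = -1802.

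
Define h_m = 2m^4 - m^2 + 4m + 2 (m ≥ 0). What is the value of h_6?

2582

h_6 = 2·6^4 - 1·6^2 + 4·6 + 2 = 2582.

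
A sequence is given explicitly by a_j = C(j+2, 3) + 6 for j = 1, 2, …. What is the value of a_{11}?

C(13, 3) = 286, so a_{11} = 292.

292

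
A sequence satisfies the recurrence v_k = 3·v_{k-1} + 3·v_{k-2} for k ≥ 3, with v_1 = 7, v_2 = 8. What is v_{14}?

Iterate the recurrence:
v_3 = 45, v_4 = 159, v_5 = 612, …, v_{11} = 1812780, v_{12} = 6872769, v_{13} = 26056647, v_{14} = 98788248.

98788248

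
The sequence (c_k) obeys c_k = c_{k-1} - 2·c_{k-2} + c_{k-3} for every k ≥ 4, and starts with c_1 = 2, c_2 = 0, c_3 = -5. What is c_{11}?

1

Iterate the recurrence:
c_4 = -3, c_5 = 7, c_6 = 8, c_7 = -9, c_8 = -18, c_9 = 8, c_{10} = 35, c_{11} = 1.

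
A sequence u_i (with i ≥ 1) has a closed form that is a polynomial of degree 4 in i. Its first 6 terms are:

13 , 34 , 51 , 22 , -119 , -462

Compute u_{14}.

-29198

1st diffs: 21, 17, -29, -141, -343.
2nd diffs: -4, -46, -112, -202.
3rd diffs: -42, -66, -90.
4th diffs: -24, -24 (constant).
Newton forward-difference form: u_i = 13 + 21·C(i-1,1) + (-4)·C(i-1,2) + (-42)·C(i-1,3) + (-24)·C(i-1,4).
At i = 14: i-1 = 13, so u_{14} = 13 + 273 - 312 - 12012 - 17160 = -29198.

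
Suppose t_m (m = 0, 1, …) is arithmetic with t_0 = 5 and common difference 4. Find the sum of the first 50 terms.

t_m = 5 + (m - 0)·4.
t_{49} = 201; S = 50·(5 + 201)/2 = 5150.

5150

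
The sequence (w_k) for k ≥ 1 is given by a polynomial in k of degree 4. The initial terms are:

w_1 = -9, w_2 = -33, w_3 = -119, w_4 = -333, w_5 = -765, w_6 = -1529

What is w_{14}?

-41193

1st diffs: -24, -86, -214, -432, -764.
2nd diffs: -62, -128, -218, -332.
3rd diffs: -66, -90, -114.
4th diffs: -24, -24 (constant).
Newton forward-difference form: w_k = -9 + (-24)·C(k-1,1) + (-62)·C(k-1,2) + (-66)·C(k-1,3) + (-24)·C(k-1,4).
At k = 14: k-1 = 13, so w_{14} = -9 - 312 - 4836 - 18876 - 17160 = -41193.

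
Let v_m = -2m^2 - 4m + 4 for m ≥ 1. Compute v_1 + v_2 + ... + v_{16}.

-3472

Over m = 1..16: Σm = 136, Σm² = 1496.
Total = (-2)·1496 + (-4)·136 + (4)·16 = -3472.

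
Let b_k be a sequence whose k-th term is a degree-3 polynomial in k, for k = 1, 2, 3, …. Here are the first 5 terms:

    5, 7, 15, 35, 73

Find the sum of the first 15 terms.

11205

1st diffs: 2, 8, 20, 38.
2nd diffs: 6, 12, 18.
3rd diffs: 6, 6 (constant).
Newton forward-difference form: b_k = 5 + 2·C(k-1,1) + 6·C(k-1,2) + 6·C(k-1,3).
Continuing: …, 135, 227, 355, 525, …, b_{15} = 2763.
Summing k = 1..15 (15 terms) gives 11205.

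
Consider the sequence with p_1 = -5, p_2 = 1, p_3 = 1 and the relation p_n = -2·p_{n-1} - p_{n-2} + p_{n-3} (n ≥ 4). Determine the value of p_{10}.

Iterate the recurrence:
p_4 = -8, p_5 = 16, p_6 = -23, p_7 = 22, p_8 = -5, p_9 = -35, p_{10} = 97.

97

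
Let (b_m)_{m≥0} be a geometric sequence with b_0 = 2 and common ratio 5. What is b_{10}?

b_m = 2·5^(m-0).
b_{10} = 2·5^10 = 19531250.

19531250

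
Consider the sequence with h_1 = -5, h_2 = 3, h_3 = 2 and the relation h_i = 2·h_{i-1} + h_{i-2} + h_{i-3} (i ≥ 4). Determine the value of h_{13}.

15100

Applying the relation repeatedly:
h_4 = 2;  h_5 = 9;  h_6 = 22;  h_7 = 55;  h_8 = 141;  h_9 = 359;  h_{10} = 914;  h_{11} = 2328;  h_{12} = 5929;  h_{13} = 15100.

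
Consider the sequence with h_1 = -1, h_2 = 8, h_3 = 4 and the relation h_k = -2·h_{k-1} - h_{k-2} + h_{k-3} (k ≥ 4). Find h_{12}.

478

Compute successive terms:
h_4 = -17, h_5 = 38, h_6 = -55, h_7 = 55, h_8 = -17, h_9 = -76, h_{10} = 224, h_{11} = -389, h_{12} = 478.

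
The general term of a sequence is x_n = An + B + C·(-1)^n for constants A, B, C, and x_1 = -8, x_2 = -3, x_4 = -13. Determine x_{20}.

-93

At n = 1, 2, 4: A + B - C = -8; 2A + B + C = -3; 4A + B + C = -13.
Subtracting the first from the second: A + 2C = 5.
Subtracting the second from the third: 2A = -10.
Solving: C = 5, A = -5, then B = 2.
Therefore x_{20} = -100 + 2 + 5·1 = -93.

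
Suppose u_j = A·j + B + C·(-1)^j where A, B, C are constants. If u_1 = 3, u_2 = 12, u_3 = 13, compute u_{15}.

73

At j = 1, 2, 3: A + B - C = 3; 2A + B + C = 12; 3A + B - C = 13.
Subtracting the first from the second: A + 2C = 9.
Subtracting the second from the third: A - 2C = 1.
Solving: C = 2, A = 5, then B = 0.
So u_j = 5·j + 0 + 2·(-1)^j; at j=15 this is 73.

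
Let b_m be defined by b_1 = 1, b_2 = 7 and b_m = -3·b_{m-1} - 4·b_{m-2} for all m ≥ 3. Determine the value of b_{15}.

54695

b_3 = -25; b_4 = 47; b_5 = -41; …; b_{12} = 13295; b_{13} = -20969; b_{14} = 9727; b_{15} = 54695.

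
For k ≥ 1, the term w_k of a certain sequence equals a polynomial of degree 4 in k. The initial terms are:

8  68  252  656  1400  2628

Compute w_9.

1st diffs: 60, 184, 404, 744, 1228.
2nd diffs: 124, 220, 340, 484.
3rd diffs: 96, 120, 144.
4th diffs: 24, 24 (constant).
So w_k = k^4 + 6k^3 + k^2.
Evaluating at k = 9 gives w_9 = 11016.

11016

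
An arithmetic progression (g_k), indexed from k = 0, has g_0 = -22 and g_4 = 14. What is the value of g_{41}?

Common difference d = (14 - (-22)) / (4 - 0) = 9.
g_k = -22 + (k - 0)·9.
g_{41} = -22 + 41·9 = 347.

347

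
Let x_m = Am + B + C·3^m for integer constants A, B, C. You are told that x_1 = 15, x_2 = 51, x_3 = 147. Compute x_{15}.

Write the equations: A + B + 3C = 15; 2A + B + 9C = 51; 3A + B + 27C = 147.
Subtracting the first from the second: A + 6C = 36.
Subtracting the second from the third: A + 18C = 96.
Solving: C = 5, A = 6, then B = -6.
Hence x_{15} = 6·15 + (-6) + 5·14348907 = 71744619.

71744619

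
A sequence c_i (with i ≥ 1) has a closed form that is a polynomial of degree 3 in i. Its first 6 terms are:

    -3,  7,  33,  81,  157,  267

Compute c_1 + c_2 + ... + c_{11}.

1st diffs: 10, 26, 48, 76, 110.
2nd diffs: 16, 22, 28, 34.
3rd diffs: 6, 6, 6 (constant).
Newton forward-difference form: c_i = -3 + 10·C(i-1,1) + 16·C(i-1,2) + 6·C(i-1,3).
Continuing: …, 417, 613, 861, 1167, …, c_{11} = 1537.
Summing i = 1..11 (11 terms) gives 5137.

5137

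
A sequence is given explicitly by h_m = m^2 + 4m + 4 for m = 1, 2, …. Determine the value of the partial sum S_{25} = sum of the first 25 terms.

Over m = 1..25: Σm = 325, Σm² = 5525.
Total = (1)·5525 + (4)·325 + (4)·25 = 6925.

6925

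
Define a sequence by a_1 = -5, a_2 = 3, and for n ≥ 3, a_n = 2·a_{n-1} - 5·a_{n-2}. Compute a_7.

Iterate the recurrence:
a_3 = 31;  a_4 = 47;  a_5 = -61;  a_6 = -357;  a_7 = -409.

-409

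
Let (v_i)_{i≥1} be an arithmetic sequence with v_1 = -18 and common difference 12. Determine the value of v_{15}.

150

v_i = -18 + (i - 1)·12.
v_{15} = -18 + 14·12 = 150.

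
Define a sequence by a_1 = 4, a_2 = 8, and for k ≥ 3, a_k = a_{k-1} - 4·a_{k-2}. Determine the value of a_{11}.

5176

Applying the relation repeatedly:
a_3 = -8  a_4 = -40  a_5 = -8  a_6 = 152  a_7 = 184  a_8 = -424  a_9 = -1160  a_{10} = 536  a_{11} = 5176.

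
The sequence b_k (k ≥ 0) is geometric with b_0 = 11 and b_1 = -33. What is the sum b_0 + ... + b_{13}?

-13153162

Common ratio r = -3.
b_k = 11·(-3)^(k-0).
S = 11·((-3)^14 - 1)/(-3 - 1) = 11·(4782969 - 1)/(-4) = -13153162.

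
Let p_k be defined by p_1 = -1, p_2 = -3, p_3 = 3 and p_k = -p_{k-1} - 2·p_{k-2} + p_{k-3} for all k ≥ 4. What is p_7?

14

Applying the relation repeatedly:
p_4 = 2; p_5 = -11; p_6 = 10; p_7 = 14.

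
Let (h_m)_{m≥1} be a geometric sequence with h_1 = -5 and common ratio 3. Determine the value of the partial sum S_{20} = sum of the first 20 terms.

-8716961000

h_m = (-5)·3^(m-1).
S = (-5)·(3^20 - 1)/(3 - 1) = (-5)·(3486784401 - 1)/(2) = -8716961000.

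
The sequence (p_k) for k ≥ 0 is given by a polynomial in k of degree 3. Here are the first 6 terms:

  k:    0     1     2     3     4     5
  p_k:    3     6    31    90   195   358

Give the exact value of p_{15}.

7818

1st diffs: 3, 25, 59, 105, 163.
2nd diffs: 22, 34, 46, 58.
3rd diffs: 12, 12, 12 (constant).
Newton forward-difference form: p_k = 3 + 3·C(k,1) + 22·C(k,2) + 12·C(k,3).
At k = 15: k = 15, so p_{15} = 3 + 45 + 2310 + 5460 = 7818.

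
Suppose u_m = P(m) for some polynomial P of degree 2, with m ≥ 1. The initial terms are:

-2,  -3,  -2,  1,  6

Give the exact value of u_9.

1st diffs: -1, 1, 3, 5.
2nd diffs: 2, 2, 2 (constant).
So u_m = m^2 - 4m + 1.
Evaluating at m = 9 gives u_9 = 46.

46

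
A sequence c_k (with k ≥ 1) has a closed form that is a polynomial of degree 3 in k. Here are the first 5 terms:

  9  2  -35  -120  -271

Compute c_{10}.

-2646

1st diffs: -7, -37, -85, -151.
2nd diffs: -30, -48, -66.
3rd diffs: -18, -18 (constant).
Newton forward-difference form: c_k = 9 + (-7)·C(k-1,1) + (-30)·C(k-1,2) + (-18)·C(k-1,3).
At k = 10: k-1 = 9, so c_{10} = 9 - 63 - 1080 - 1512 = -2646.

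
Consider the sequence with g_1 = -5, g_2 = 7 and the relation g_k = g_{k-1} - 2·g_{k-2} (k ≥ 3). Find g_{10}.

-149

Step forward from the initial values:
g_3 = 17, g_4 = 3, g_5 = -31, g_6 = -37, g_7 = 25, g_8 = 99, g_9 = 49, g_{10} = -149.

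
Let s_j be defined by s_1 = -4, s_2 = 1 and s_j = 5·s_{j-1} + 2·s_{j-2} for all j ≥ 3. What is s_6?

Compute successive terms:
s_3 = -3;  s_4 = -13;  s_5 = -71;  s_6 = -381.

-381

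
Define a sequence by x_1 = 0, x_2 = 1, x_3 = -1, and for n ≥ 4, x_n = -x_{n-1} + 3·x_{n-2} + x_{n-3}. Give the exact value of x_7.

-31

x_4 = 4, x_5 = -6, x_6 = 17, x_7 = -31.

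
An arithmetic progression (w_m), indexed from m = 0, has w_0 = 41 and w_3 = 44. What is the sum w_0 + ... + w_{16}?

Common difference d = (44 - 41) / (3 - 0) = 1.
w_m = 41 + (m - 0)·1.
w_{16} = 57; S = 17·(41 + 57)/2 = 833.

833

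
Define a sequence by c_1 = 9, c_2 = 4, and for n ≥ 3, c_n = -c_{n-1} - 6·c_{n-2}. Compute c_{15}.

Compute successive terms:
c_3 = -58; c_4 = 34; c_5 = 314; …; c_{12} = 175162; c_{13} = -224566; c_{14} = -826406; c_{15} = 2173802.

2173802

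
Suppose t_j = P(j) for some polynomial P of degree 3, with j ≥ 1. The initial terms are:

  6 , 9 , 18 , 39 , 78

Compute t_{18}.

4953

1st diffs: 3, 9, 21, 39.
2nd diffs: 6, 12, 18.
3rd diffs: 6, 6 (constant).
Newton forward-difference form: t_j = 6 + 3·C(j-1,1) + 6·C(j-1,2) + 6·C(j-1,3).
At j = 18: j-1 = 17, so t_{18} = 6 + 51 + 816 + 4080 = 4953.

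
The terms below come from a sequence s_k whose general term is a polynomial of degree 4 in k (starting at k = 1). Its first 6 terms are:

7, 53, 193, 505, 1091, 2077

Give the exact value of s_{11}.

1st diffs: 46, 140, 312, 586, 986.
2nd diffs: 94, 172, 274, 400.
3rd diffs: 78, 102, 126.
4th diffs: 24, 24 (constant).
Newton forward-difference form: s_k = 7 + 46·C(k-1,1) + 94·C(k-1,2) + 78·C(k-1,3) + 24·C(k-1,4).
At k = 11: k-1 = 10, so s_{11} = 7 + 460 + 4230 + 9360 + 5040 = 19097.

19097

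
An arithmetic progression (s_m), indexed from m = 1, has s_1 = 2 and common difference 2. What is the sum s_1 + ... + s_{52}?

s_m = 2 + (m - 1)·2.
s_{52} = 104; S = 52·(2 + 104)/2 = 2756.

2756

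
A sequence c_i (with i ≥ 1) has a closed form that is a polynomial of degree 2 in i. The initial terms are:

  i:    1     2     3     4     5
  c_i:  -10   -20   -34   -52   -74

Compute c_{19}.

1st diffs: -10, -14, -18, -22.
2nd diffs: -4, -4, -4 (constant).
So c_i = -2i^2 - 4i - 4.
Evaluating at i = 19 gives c_{19} = -802.

-802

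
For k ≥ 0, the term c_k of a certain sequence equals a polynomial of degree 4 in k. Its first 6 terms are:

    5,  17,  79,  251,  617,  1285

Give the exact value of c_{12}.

1st diffs: 12, 62, 172, 366, 668.
2nd diffs: 50, 110, 194, 302.
3rd diffs: 60, 84, 108.
4th diffs: 24, 24 (constant).
Newton forward-difference form: c_k = 5 + 12·C(k,1) + 50·C(k,2) + 60·C(k,3) + 24·C(k,4).
At k = 12: k = 12, so c_{12} = 5 + 144 + 3300 + 13200 + 11880 = 28529.

28529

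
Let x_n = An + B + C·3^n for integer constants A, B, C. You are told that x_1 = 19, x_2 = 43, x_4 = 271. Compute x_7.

6607

At n = 1, 2, 4: A + B + 3C = 19; 2A + B + 9C = 43; 4A + B + 81C = 271.
Subtracting the first from the second: A + 6C = 24.
Subtracting the second from the third: 2A + 72C = 228.
Solving: C = 3, A = 6, then B = 4.
Therefore x_7 = 42 + 4 + 3·2187 = 6607.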